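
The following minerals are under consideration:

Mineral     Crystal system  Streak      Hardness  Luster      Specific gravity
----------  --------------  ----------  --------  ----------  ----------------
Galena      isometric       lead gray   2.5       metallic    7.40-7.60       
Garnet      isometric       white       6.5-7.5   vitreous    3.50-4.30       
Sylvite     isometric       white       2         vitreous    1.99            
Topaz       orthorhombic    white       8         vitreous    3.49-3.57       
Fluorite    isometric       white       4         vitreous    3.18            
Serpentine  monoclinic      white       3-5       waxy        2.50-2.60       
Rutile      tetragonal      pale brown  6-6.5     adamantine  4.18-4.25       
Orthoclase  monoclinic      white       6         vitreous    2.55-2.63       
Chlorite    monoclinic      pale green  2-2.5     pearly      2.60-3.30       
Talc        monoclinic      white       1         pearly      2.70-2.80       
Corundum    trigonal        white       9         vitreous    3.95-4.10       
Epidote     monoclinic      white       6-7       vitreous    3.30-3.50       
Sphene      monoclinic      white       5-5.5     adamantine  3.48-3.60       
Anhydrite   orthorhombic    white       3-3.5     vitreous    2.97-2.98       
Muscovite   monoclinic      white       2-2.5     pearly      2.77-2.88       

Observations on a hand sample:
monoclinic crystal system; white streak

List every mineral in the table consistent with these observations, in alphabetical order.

Epidote, Muscovite, Orthoclase, Serpentine, Sphene, Talc

Monoclinic crystal system: only Serpentine, Orthoclase, Chlorite, Talc, Epidote, Sphene, Muscovite remain.
White streak eliminates Chlorite.
Remaining candidates: Epidote, Muscovite, Orthoclase, Serpentine, Sphene, Talc.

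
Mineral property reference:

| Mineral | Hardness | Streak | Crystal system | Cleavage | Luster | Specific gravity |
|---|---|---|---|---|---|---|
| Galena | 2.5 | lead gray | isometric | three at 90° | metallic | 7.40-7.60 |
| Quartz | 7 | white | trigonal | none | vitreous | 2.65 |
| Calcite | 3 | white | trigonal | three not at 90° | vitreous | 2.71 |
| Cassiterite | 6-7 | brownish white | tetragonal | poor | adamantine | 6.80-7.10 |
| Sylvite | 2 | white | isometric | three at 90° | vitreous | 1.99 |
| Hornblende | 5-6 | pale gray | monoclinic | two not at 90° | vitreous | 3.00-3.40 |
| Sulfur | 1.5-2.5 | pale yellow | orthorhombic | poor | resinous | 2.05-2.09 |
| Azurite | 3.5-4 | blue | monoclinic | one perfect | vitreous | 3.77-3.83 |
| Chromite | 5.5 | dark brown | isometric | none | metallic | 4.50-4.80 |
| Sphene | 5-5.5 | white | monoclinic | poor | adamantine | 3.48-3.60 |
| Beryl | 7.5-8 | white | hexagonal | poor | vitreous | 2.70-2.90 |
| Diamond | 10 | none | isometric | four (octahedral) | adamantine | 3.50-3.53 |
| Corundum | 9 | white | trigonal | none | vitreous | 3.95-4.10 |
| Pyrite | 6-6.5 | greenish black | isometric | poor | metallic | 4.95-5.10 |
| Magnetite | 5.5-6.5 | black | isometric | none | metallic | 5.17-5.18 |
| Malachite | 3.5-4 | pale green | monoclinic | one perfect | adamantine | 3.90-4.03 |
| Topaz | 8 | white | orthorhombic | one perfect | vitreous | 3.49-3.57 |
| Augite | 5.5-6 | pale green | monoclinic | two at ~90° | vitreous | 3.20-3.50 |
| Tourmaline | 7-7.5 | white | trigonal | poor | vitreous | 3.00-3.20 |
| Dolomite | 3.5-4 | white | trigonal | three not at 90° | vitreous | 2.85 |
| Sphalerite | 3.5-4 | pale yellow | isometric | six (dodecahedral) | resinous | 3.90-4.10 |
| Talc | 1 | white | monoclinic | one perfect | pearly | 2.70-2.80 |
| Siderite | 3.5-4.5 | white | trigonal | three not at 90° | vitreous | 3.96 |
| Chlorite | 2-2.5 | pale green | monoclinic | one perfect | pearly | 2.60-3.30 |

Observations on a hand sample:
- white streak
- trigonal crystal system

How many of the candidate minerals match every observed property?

6

White streak: only Quartz, Calcite, Sylvite, Sphene, Beryl, Corundum, Topaz, Tourmaline, Dolomite, Talc, Siderite remain.
Trigonal crystal system is inconsistent with Sylvite, Sphene, Beryl, Topaz, Talc.
Consistent with every observation: Calcite, Corundum, Dolomite, Quartz, Siderite, Tourmaline.
That is 6 minerals.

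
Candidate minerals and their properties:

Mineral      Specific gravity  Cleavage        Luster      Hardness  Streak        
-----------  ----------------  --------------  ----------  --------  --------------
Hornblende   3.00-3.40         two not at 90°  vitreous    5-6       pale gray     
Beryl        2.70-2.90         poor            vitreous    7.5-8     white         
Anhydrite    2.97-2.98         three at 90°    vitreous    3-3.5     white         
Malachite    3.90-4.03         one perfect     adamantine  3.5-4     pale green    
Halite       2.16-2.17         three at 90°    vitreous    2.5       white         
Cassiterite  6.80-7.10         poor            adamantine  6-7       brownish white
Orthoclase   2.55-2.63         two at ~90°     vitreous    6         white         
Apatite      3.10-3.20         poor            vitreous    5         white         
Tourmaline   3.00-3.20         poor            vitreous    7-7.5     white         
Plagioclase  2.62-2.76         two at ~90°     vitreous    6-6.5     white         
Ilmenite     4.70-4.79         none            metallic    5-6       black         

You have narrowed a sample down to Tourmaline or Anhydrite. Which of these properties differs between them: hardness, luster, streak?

hardness

Hardness: Tourmaline 7-7.5, Anhydrite 3-3.5 — distinct.
Luster: both vitreous — same for both.
Streak: both white — same for both.
Of the listed properties, hardness is the one that separates them.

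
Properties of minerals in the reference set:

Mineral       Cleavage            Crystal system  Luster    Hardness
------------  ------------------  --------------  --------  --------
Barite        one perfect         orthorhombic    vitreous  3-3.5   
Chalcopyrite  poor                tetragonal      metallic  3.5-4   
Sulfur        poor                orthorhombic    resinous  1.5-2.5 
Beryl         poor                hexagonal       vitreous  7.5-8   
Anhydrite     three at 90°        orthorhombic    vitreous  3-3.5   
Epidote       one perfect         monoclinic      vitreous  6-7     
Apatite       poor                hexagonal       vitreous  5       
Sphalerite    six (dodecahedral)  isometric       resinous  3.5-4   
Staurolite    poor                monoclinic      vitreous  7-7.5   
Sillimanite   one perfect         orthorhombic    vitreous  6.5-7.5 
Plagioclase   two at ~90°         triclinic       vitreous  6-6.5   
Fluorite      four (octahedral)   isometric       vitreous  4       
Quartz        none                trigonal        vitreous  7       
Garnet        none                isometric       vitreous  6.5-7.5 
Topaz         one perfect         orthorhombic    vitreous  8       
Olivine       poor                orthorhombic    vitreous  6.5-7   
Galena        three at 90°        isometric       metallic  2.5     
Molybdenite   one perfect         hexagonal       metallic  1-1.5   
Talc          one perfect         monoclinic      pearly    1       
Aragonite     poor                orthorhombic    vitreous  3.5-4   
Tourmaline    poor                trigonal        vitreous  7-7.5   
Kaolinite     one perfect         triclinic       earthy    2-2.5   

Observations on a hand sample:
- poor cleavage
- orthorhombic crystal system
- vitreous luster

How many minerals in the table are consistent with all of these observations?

Poor cleavage — Chalcopyrite, Sulfur, Beryl, Apatite, Staurolite, Olivine, Aragonite, Tourmaline remain.
Orthorhombic crystal system — Sulfur, Olivine, Aragonite remain.
Vitreous luster is inconsistent with Sulfur.
Remaining candidates: Aragonite, Olivine.
That is 2 minerals.

2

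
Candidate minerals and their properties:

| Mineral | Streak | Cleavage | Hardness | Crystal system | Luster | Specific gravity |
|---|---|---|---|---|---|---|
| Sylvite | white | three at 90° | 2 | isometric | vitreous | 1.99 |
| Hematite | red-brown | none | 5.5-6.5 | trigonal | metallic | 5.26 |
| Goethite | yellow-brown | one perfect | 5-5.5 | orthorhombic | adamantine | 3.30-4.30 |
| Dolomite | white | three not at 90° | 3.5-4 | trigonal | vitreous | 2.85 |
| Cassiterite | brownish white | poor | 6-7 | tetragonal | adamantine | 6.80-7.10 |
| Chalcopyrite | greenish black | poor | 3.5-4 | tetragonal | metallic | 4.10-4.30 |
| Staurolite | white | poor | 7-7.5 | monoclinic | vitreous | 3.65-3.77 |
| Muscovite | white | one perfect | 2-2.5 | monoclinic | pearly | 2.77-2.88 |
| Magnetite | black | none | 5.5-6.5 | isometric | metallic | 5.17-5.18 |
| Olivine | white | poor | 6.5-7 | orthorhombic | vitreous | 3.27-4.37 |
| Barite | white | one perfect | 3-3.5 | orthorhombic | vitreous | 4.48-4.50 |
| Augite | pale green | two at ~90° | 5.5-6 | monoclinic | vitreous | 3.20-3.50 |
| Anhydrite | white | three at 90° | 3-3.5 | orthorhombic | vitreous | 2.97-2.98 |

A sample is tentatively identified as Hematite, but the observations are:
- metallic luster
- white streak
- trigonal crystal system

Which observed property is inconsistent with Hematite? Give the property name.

streak

Metallic luster: Hematite has metallic luster — within range.
White streak: Hematite has red-brown streak — outside the reference range.
Trigonal crystal system: Hematite has trigonal system — within range.
The streak is the one property that does not fit.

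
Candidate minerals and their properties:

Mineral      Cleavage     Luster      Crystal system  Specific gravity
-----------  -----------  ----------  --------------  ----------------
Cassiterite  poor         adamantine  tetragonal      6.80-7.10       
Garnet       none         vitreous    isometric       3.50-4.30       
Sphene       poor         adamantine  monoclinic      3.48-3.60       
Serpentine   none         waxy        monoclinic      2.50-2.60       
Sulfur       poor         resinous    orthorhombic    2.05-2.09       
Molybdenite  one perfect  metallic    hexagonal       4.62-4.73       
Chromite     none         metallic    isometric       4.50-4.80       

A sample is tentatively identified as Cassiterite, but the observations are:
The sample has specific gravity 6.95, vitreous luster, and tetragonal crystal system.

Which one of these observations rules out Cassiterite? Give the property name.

luster

Specific gravity 6.95: Cassiterite has SG 6.80-7.10 — matches.
Vitreous luster: Cassiterite has adamantine luster — inconsistent.
Tetragonal crystal system: Cassiterite has tetragonal system — matches.
Only the luster is inconsistent.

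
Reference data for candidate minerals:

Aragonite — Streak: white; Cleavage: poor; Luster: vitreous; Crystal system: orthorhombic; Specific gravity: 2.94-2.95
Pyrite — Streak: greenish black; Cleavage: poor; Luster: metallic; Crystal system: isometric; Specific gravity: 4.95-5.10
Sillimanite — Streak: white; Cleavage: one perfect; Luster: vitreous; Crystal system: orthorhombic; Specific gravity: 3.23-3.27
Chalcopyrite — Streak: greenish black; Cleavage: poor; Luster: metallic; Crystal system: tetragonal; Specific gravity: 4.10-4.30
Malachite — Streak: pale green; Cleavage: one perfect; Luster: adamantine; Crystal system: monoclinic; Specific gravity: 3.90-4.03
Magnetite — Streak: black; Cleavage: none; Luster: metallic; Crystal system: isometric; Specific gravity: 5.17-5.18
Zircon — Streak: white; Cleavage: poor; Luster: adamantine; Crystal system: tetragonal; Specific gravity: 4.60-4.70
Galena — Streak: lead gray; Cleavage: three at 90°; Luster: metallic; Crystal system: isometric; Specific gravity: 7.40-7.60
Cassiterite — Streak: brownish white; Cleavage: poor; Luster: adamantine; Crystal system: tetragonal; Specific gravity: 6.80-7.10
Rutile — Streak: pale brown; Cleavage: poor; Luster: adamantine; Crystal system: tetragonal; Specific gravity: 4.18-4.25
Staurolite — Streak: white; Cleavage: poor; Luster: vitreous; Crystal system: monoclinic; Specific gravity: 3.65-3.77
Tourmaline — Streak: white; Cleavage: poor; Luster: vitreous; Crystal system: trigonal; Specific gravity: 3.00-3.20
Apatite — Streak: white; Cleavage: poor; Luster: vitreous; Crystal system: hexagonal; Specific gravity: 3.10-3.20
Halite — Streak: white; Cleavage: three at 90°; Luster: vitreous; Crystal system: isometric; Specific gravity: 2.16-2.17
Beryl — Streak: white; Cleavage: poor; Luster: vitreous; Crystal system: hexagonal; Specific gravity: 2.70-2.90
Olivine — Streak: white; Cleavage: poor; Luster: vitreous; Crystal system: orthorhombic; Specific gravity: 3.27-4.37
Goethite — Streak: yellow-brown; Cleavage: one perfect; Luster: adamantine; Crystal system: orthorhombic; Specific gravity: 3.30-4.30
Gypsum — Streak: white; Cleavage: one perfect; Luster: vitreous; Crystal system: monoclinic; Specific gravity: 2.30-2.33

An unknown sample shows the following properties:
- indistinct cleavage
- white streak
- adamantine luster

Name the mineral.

Zircon

Indistinct cleavage — leaves Aragonite, Pyrite, Chalcopyrite, Zircon, Cassiterite, Rutile, Staurolite, Tourmaline, Apatite, Beryl, Olivine.
White streak excludes Pyrite, Chalcopyrite, Cassiterite, Rutile.
Adamantine luster — narrows the field to Zircon.
The only mineral consistent with every observation is Zircon.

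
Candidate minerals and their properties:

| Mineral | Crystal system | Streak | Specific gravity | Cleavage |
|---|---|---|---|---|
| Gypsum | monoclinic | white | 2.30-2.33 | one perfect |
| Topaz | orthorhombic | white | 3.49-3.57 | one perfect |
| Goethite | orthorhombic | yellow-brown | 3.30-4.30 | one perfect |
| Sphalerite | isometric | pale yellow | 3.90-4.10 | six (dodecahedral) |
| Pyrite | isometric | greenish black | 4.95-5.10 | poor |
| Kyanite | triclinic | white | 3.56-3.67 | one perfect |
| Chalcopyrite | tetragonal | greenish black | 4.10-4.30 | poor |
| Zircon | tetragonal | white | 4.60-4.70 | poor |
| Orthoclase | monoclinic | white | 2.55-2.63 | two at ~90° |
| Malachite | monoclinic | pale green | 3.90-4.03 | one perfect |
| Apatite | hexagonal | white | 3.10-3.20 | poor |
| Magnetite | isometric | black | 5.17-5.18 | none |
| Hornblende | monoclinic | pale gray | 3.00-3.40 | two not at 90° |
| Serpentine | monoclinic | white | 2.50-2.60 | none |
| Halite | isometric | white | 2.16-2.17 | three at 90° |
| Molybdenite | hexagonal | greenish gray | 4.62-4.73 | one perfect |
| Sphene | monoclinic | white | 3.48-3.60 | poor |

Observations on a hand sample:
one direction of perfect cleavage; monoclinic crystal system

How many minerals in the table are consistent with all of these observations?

2

One direction of perfect cleavage: leaves Gypsum, Topaz, Goethite, Kyanite, Malachite, Molybdenite.
Monoclinic crystal system: Gypsum, Malachite remain.
Consistent with every observation: Gypsum, Malachite.
That is 2 minerals.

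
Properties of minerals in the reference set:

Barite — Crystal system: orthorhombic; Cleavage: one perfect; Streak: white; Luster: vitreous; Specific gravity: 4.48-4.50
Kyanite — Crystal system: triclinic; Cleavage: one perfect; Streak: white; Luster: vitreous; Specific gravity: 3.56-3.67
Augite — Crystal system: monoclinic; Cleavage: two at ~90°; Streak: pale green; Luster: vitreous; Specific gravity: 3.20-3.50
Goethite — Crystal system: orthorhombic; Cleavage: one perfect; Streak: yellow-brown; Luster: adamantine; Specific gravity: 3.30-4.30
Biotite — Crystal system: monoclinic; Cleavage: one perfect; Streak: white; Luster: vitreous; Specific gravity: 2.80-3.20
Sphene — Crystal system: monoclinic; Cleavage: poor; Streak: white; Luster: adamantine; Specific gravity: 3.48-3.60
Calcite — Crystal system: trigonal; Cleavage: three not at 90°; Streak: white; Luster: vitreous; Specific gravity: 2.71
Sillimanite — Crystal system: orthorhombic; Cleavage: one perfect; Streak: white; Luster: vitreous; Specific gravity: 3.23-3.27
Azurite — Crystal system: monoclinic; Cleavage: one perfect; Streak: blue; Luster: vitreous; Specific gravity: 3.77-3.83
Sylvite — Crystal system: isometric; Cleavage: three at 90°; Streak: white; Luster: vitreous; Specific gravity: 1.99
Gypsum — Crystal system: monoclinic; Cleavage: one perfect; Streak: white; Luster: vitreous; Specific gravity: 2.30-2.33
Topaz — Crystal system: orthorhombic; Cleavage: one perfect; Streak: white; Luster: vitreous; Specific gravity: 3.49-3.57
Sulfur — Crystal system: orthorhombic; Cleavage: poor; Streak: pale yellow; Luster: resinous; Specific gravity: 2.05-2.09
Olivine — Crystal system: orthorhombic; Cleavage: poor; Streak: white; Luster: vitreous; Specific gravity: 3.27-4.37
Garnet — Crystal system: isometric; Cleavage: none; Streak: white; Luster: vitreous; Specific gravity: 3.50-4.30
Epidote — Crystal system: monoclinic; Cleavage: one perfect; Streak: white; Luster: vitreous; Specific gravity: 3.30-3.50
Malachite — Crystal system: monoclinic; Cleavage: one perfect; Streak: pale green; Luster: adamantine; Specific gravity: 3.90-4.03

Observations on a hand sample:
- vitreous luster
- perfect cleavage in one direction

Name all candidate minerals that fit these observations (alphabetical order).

Vitreous luster is inconsistent with Goethite, Sphene, Sulfur, Malachite.
Perfect cleavage in one direction eliminates Augite, Calcite, Sylvite, Olivine, Garnet.
Remaining candidates: Azurite, Barite, Biotite, Epidote, Gypsum, Kyanite, Sillimanite, Topaz.

Azurite, Barite, Biotite, Epidote, Gypsum, Kyanite, Sillimanite, Topaz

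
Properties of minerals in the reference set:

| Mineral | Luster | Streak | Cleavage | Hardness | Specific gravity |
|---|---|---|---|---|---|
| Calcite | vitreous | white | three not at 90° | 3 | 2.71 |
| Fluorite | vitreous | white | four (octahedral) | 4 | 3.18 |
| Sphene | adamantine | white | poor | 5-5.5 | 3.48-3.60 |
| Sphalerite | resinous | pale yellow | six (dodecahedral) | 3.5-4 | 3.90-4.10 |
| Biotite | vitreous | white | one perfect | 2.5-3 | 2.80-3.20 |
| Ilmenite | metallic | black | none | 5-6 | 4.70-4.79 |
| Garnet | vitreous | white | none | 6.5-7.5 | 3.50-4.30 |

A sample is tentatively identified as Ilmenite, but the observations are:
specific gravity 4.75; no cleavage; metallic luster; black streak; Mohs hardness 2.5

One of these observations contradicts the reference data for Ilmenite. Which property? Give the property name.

hardness

Specific gravity 4.75: Ilmenite has SG 4.70-4.79 — matches.
No cleavage: Ilmenite has cleavage none — matches.
Metallic luster: Ilmenite has metallic luster — matches.
Black streak: Ilmenite has black streak — matches.
Mohs hardness 2.5: Ilmenite has hardness 5-6 — outside the reference range.
Everything matches except the hardness.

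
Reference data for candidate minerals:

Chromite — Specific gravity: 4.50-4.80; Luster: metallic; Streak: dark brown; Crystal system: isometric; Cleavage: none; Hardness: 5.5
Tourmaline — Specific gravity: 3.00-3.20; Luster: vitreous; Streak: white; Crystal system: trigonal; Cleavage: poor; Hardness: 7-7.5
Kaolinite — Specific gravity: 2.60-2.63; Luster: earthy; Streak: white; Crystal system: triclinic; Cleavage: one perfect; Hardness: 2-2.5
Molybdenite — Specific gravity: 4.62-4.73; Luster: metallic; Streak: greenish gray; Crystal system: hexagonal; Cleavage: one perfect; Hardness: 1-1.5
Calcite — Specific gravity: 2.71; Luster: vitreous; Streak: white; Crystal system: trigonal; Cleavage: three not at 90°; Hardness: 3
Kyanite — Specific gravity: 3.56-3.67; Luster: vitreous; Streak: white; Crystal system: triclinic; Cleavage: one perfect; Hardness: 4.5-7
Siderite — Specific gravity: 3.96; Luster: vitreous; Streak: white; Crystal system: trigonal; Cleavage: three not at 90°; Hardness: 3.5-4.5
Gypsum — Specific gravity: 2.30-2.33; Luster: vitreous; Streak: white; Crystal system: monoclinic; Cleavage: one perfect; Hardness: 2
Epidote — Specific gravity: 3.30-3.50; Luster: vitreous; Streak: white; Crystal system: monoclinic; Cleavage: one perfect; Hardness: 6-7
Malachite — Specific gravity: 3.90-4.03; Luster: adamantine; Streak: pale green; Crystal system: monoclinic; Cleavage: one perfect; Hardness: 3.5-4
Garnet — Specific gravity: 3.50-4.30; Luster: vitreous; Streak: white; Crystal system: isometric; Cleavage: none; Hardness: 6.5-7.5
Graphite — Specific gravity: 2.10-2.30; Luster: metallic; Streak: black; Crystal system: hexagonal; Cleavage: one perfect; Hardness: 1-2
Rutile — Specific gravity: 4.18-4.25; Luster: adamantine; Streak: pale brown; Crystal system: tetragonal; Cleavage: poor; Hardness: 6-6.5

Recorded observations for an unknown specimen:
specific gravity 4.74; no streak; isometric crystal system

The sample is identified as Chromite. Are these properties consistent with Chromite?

Specific gravity 4.74 — fits Chromite (SG 4.50-4.80).
No streak — Chromite has dark brown streak; a mismatch.
Isometric crystal system — fits Chromite (isometric system).
Chromite is excluded by the streak.

Inconsistent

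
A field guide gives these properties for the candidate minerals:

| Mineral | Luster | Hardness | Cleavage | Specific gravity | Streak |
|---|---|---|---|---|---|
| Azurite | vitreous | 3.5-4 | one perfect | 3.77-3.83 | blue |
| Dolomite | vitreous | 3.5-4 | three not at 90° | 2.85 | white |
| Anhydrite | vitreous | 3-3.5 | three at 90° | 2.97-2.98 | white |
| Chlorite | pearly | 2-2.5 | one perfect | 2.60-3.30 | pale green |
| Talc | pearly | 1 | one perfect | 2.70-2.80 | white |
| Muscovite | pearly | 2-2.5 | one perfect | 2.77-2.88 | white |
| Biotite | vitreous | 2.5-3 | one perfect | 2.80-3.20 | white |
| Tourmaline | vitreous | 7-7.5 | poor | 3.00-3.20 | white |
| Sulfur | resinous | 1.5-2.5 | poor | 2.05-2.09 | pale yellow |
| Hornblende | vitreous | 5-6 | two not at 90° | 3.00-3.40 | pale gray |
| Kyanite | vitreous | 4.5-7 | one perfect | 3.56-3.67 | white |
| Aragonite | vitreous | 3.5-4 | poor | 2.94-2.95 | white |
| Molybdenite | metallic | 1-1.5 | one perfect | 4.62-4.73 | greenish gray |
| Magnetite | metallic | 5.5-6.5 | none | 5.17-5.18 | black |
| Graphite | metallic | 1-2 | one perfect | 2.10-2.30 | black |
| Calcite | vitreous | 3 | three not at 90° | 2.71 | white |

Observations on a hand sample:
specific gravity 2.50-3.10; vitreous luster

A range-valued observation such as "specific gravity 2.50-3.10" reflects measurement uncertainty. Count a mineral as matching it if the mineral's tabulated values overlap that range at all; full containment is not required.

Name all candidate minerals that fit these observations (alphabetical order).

Specific gravity 2.50-3.10 excludes Azurite, Sulfur, Kyanite, Molybdenite, Magnetite, Graphite.
Vitreous luster eliminates Chlorite, Talc, Muscovite.
Remaining candidates: Anhydrite, Aragonite, Biotite, Calcite, Dolomite, Hornblende, Tourmaline.

Anhydrite, Aragonite, Biotite, Calcite, Dolomite, Hornblende, Tourmaline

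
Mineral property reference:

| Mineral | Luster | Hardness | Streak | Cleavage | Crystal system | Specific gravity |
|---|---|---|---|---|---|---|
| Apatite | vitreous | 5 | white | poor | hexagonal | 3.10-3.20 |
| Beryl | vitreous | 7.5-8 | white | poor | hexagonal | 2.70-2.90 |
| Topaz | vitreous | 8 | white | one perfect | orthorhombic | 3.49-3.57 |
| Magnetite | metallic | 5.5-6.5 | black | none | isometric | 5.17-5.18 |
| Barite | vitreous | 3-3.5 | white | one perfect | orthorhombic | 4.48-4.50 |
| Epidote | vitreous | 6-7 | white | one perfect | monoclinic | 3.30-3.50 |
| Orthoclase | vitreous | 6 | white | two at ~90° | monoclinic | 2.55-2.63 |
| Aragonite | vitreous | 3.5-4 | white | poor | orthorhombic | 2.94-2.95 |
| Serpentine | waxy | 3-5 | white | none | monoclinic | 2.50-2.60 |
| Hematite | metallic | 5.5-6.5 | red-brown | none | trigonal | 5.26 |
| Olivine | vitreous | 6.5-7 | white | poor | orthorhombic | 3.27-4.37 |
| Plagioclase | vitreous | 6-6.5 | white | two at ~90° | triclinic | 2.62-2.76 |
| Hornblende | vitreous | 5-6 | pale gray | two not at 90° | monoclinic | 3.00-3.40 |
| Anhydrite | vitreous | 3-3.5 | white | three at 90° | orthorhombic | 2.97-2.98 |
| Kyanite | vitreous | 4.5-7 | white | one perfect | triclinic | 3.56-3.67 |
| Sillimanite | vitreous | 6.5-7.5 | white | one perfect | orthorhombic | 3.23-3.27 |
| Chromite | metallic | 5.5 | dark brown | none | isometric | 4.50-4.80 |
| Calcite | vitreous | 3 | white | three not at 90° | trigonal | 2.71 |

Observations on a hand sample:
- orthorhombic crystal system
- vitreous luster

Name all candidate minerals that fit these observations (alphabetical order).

Orthorhombic crystal system: narrows the field to Topaz, Barite, Aragonite, Olivine, Anhydrite, Sillimanite.
Vitreous luster: consistent with all remaining minerals.
Consistent with every observation: Anhydrite, Aragonite, Barite, Olivine, Sillimanite, Topaz.

Anhydrite, Aragonite, Barite, Olivine, Sillimanite, Topaz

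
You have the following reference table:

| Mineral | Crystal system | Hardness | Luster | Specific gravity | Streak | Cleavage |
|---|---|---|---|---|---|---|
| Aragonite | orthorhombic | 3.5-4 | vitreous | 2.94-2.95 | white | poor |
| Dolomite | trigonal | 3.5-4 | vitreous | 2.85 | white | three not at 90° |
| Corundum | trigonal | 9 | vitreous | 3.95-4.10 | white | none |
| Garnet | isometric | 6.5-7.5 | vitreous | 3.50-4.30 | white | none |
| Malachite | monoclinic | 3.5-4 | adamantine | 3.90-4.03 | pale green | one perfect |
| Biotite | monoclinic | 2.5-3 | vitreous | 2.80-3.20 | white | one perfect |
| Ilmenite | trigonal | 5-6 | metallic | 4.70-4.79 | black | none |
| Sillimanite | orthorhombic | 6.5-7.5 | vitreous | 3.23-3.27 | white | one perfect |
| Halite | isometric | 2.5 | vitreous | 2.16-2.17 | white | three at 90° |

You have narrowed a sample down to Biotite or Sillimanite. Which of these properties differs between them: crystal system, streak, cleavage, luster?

Crystal system: Biotite monoclinic, Sillimanite orthorhombic — distinct.
Streak: both white — identical.
Cleavage: both one perfect — identical.
Luster: both vitreous — identical.
Of the listed properties, crystal system is the one that separates them.

crystal system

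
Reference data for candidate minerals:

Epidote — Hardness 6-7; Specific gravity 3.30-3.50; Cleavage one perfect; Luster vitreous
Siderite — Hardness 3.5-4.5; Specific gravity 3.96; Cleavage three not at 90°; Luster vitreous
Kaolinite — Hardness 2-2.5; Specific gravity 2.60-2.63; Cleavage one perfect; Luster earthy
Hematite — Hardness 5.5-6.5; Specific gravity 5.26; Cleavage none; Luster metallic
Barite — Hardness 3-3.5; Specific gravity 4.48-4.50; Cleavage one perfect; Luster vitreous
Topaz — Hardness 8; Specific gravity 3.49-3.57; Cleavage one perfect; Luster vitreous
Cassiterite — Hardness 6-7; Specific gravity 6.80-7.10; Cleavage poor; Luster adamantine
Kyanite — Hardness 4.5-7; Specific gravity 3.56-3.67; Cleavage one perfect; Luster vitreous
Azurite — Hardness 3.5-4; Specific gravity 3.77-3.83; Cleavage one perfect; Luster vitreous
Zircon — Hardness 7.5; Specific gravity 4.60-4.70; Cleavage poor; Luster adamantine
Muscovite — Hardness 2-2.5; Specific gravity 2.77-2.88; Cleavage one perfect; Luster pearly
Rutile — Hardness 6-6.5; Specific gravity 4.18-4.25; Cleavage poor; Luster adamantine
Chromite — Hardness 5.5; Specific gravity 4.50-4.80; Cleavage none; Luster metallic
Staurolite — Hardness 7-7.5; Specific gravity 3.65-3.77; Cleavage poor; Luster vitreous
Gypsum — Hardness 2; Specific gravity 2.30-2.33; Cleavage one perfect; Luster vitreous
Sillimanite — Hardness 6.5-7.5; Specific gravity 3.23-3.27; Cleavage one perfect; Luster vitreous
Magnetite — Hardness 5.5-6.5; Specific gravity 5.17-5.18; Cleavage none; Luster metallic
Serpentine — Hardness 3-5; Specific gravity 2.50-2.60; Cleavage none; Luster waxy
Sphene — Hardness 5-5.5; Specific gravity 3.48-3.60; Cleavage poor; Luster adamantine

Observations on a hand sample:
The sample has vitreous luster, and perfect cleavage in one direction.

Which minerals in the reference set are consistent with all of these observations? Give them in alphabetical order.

Azurite, Barite, Epidote, Gypsum, Kyanite, Sillimanite, Topaz

Vitreous luster: leaves Epidote, Siderite, Barite, Topaz, Kyanite, Azurite, Staurolite, Gypsum, Sillimanite.
Perfect cleavage in one direction eliminates Siderite, Staurolite.
Remaining candidates: Azurite, Barite, Epidote, Gypsum, Kyanite, Sillimanite, Topaz.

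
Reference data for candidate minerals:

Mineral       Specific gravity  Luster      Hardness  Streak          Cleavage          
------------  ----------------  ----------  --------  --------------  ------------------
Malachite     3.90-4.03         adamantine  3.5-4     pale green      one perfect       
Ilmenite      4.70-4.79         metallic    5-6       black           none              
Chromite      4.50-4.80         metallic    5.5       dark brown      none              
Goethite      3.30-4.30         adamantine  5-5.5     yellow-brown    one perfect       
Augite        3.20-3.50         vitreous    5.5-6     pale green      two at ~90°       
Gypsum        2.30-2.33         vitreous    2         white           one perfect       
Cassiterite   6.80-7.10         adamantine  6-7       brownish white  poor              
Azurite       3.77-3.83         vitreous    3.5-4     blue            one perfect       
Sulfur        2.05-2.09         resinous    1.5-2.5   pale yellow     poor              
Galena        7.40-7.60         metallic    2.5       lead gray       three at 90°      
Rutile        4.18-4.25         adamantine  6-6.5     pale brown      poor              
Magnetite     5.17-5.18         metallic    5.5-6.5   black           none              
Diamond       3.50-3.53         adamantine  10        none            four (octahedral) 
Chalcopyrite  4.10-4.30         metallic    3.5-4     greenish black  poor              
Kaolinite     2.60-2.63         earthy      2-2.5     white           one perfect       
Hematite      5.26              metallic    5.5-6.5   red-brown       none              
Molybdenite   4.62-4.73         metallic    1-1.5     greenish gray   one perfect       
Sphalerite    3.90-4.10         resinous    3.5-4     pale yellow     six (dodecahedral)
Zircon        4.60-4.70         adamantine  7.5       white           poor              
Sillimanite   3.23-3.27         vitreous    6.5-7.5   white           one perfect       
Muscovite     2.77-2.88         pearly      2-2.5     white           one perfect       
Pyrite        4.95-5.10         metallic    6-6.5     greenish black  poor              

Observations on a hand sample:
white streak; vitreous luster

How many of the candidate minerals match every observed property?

White streak — Gypsum, Kaolinite, Zircon, Sillimanite, Muscovite remain.
Vitreous luster — narrows the field to Gypsum, Sillimanite.
The minerals that satisfy all observations are Gypsum, Sillimanite.
That is 2 minerals.

2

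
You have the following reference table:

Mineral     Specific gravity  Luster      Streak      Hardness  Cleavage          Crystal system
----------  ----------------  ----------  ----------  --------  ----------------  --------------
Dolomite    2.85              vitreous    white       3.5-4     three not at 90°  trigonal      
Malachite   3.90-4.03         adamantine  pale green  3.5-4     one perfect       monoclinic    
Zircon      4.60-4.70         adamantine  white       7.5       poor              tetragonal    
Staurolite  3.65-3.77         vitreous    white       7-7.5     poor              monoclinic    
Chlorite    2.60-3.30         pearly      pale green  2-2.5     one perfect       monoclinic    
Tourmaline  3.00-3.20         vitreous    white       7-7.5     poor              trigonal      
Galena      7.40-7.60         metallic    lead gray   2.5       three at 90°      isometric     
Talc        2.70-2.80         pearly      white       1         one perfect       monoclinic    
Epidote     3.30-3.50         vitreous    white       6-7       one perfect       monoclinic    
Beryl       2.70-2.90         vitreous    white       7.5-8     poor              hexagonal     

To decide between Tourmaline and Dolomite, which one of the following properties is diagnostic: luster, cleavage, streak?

Luster: both vitreous — no difference.
Cleavage: Tourmaline poor, Dolomite three not at 90° — distinct.
Streak: both white — no difference.
Of the listed properties, cleavage is the one that separates them.

cleavage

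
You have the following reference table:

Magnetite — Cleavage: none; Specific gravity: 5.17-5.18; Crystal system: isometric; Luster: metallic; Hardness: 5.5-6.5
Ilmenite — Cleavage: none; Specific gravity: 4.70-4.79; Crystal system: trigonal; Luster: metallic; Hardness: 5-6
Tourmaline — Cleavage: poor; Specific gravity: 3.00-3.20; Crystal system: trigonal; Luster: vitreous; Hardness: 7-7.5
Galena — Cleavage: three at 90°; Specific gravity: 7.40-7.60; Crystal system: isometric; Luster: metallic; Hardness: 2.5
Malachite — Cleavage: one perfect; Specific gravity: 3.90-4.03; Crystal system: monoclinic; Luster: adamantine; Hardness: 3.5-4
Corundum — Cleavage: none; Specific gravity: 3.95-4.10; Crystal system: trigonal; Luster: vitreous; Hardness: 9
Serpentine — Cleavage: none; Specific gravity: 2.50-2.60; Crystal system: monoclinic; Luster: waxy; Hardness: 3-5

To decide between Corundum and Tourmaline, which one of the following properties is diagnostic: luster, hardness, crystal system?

Luster: both vitreous — identical.
Hardness: Corundum 9, Tourmaline 7-7.5 — distinct.
Crystal system: both trigonal — identical.
Hardness is the diagnostic property here.

hardness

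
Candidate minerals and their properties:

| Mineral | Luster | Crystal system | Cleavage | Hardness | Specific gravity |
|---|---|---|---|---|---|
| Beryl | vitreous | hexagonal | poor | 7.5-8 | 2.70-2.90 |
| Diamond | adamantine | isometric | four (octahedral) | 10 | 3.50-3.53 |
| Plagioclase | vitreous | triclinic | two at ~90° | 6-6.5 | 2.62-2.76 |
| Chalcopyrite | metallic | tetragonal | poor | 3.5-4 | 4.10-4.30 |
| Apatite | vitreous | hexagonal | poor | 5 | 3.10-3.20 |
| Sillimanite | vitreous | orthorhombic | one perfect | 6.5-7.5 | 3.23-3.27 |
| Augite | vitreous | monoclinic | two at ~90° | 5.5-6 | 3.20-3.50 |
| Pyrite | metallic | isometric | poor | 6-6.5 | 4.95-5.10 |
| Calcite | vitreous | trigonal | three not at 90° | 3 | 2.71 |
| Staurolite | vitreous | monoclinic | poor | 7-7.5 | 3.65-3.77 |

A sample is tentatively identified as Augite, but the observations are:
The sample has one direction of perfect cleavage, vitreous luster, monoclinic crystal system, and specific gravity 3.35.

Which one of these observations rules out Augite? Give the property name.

One direction of perfect cleavage: Augite has cleavage two at ~90° — does not match.
Vitreous luster: Augite has vitreous luster — matches.
Monoclinic crystal system: Augite has monoclinic system — matches.
Specific gravity 3.35: Augite has SG 3.20-3.50 — matches.
The cleavage is the one property that does not fit.

cleavage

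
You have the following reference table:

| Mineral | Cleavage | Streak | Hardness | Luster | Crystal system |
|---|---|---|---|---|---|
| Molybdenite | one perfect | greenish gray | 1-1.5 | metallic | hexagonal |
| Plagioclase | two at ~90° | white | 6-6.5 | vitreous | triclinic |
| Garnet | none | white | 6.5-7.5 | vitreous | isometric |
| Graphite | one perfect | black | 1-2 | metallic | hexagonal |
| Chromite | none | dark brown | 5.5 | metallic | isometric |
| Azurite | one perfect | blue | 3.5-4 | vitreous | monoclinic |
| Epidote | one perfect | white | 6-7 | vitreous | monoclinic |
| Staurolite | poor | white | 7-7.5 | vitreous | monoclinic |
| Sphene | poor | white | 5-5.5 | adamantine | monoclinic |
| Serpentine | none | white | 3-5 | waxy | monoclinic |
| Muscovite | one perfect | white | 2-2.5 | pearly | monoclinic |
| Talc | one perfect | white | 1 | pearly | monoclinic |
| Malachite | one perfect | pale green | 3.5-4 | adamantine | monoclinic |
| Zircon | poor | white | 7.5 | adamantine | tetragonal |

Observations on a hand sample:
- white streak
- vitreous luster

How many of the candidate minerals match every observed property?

White streak is inconsistent with Molybdenite, Graphite, Chromite, Azurite, Malachite.
Vitreous luster — leaves Plagioclase, Garnet, Epidote, Staurolite.
Remaining candidates: Epidote, Garnet, Plagioclase, Staurolite.
That is 4 minerals.

4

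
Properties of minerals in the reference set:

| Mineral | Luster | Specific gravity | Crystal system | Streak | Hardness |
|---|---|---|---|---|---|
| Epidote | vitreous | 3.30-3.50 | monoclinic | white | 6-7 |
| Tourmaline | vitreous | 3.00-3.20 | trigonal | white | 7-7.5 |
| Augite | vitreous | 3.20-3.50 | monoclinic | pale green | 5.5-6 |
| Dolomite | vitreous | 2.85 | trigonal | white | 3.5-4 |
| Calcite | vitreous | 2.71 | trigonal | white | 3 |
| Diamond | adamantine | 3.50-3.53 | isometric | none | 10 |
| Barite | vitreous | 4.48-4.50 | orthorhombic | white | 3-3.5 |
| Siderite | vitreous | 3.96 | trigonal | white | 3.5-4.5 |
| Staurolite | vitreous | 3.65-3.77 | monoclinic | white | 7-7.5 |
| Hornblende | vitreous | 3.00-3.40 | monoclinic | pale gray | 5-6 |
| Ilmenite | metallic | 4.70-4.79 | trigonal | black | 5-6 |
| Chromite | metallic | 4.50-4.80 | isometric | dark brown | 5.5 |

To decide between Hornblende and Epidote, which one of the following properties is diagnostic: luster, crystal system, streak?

streak

Luster: both vitreous — identical.
Crystal system: both monoclinic — identical.
Streak: Hornblende pale gray, Epidote white — these differ.
Streak is the diagnostic property here.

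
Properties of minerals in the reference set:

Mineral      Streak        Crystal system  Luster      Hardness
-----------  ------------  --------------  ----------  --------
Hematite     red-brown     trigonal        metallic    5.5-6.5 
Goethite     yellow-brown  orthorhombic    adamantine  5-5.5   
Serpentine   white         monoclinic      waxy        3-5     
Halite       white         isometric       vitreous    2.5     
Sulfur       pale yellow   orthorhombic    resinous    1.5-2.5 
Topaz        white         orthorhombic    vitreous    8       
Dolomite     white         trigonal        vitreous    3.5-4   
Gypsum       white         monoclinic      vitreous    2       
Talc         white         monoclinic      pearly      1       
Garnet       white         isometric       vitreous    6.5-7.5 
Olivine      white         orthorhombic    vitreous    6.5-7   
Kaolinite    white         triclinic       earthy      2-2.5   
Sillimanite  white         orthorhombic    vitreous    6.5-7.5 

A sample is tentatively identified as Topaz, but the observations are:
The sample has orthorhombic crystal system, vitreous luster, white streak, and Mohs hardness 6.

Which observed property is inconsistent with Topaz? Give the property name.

Orthorhombic crystal system: Topaz has orthorhombic system — consistent.
Vitreous luster: Topaz has vitreous luster — consistent.
White streak: Topaz has white streak — consistent.
Mohs hardness 6: Topaz has hardness 8 — does not match.
Everything matches except the hardness.

hardness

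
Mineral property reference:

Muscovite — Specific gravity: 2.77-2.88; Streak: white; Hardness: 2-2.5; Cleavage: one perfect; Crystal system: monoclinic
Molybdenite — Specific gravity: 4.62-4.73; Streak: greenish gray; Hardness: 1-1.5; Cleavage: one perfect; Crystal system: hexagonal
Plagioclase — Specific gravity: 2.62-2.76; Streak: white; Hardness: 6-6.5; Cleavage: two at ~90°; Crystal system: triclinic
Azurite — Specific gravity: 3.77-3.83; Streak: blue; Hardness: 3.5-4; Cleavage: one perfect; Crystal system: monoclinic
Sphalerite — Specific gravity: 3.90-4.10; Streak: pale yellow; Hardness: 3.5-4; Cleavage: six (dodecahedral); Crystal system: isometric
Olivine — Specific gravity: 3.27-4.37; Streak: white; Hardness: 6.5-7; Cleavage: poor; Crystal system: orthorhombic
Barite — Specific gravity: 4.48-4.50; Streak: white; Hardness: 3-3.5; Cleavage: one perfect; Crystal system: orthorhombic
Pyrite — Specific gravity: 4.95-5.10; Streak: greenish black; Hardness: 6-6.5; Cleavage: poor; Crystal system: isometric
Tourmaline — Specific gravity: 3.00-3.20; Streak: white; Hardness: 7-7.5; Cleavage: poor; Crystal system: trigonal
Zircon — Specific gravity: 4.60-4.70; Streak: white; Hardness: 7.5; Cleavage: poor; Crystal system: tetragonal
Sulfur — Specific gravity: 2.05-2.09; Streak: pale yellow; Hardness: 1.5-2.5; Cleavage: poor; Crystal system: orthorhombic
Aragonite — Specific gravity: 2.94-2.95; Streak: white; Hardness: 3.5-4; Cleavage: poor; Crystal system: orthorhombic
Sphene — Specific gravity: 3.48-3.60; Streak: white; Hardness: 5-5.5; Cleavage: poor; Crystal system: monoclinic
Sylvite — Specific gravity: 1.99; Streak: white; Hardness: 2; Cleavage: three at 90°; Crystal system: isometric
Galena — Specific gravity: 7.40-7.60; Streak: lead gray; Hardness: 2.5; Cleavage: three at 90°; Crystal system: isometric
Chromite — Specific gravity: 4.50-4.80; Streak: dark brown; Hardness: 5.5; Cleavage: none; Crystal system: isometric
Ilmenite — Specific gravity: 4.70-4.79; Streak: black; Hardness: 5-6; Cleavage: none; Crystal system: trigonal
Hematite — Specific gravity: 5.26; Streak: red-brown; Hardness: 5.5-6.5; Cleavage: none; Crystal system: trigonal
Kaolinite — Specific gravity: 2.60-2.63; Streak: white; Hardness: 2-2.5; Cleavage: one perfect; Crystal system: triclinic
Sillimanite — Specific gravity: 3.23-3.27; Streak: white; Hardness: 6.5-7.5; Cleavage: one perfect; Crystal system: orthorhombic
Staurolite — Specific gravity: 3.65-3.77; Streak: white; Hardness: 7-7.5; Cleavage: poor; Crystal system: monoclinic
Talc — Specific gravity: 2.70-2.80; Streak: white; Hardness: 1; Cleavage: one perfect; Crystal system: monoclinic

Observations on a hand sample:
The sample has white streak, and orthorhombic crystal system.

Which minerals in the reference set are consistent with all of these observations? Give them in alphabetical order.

Aragonite, Barite, Olivine, Sillimanite

White streak — Muscovite, Plagioclase, Olivine, Barite, Tourmaline, Zircon, Aragonite, Sphene, Sylvite, Kaolinite, Sillimanite, Staurolite, Talc remain.
Orthorhombic crystal system — only Olivine, Barite, Aragonite, Sillimanite remain.
Remaining candidates: Aragonite, Barite, Olivine, Sillimanite.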